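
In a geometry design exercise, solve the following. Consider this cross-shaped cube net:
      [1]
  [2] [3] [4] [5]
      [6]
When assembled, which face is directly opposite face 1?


Net: cross layout. Take square 3 as the base (bottom).
Fold the four squares in the horizontal row up around 3: 2 -> left, 4 -> right, 5 wraps to the top.
Fold 1 and 6 up from 3: 1 -> back, 6 -> front.
Opposite pairs are therefore: (1, 6), (2, 4), (3, 5).
Face 1 is opposite face 6.
face 6


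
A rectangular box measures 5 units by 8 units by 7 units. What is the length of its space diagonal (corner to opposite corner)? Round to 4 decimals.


Shape: rectangular box (space diagonal)
l = 5 units, w = 8 units, h = 7 units
Visualize: the diagonal of the base, then a right triangle with that diagonal and the height.
Formula: d = sqrt(l^2 + w^2 + h^2)
l^2 + w^2 + h^2 = 25 + 64 + 49 = 138
d = sqrt(138)
d = 11.7473
11.7473 units


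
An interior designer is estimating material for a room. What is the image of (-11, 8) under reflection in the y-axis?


Transformation: reflection
Original point: (-11, 8)
Rule for reflection over the y-axis: (x, y) -> (-x, y)
Apply: (-11, 8) -> (11, 8)
(11, 8)


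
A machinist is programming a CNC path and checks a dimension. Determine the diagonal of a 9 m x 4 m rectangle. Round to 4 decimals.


Shape: rectangle (diagonal via Pythagoras)
Sides: 9 m and 4 m
Formula: d = sqrt(l^2 + w^2)
l^2 = 81, w^2 = 16
l^2 + w^2 = 97
d = sqrt(97)
d = 9.8489
9.8489 m


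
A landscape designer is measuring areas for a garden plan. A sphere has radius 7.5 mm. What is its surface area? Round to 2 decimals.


Shape: sphere
Radius r = 7.5 mm
Formula: SA = 4 * pi * r^2
r^2 = 56.25
SA = 4 * pi * 56.25
SA = 225 * pi
SA = 706.86
706.86 mm^2


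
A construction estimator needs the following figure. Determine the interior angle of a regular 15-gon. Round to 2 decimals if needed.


Shape: regular pentadecagon (15 sides)
Formula: interior angle = (n - 2) * 180 / n
(n - 2) = 13
(n - 2) * 180 = 2340
angle = 2340 / 15
angle = 156
156 degrees


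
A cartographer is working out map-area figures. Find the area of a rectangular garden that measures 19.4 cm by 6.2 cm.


Shape: rectangle
Length l = 19.4 cm, Width w = 6.2 cm
Formula: A = l * w
A = 19.4 * 6.2
A = 120.28
120.28 cm^2


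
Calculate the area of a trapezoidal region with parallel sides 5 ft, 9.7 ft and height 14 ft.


Shape: trapezoid
Parallel sides a = 5 ft, b = 9.7 ft; Height h = 14 ft
Formula: A = (a + b) * h / 2
a + b = 5 + 9.7 = 14.7
A = 14.7 * 14 / 2
A = 205.8 / 2
A = 102.9
102.9 ft^2


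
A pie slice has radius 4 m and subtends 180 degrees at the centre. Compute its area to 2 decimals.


Shape: circular sector
Radius r = 4 m, Angle = 180 degrees
Formula: A = (angle/360) * pi * r^2
r^2 = 16
Fraction of circle = 180/360
A = (180/360) * pi * 16
A = 8 * pi
A = 25.13
25.13 m^2


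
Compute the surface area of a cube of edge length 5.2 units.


Shape: cube
Side s = 5.2 units
A cube has 6 square faces.
Formula: SA = 6 * s^2
s^2 = 27.04
SA = 6 * 27.04
SA = 162.24
162.24 units^2


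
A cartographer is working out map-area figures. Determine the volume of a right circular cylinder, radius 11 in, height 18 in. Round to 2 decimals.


Shape: cylinder
Radius r = 11 in, Height h = 18 in
Formula: V = pi * r^2 * h
r^2 = 121
V = pi * 121 * 18
V = 2178 * pi
V = 6842.39
6842.39 in^3


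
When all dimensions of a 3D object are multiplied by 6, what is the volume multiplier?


Linear scale factor k = 6
Rule: under a linear scaling by k, volumes scale by k^3.
k^3 = 6 * 6 * 6
k^3 = 36 * 6
k^3 = 216
Volume scales by a factor of 216.
216 (dimensionless)


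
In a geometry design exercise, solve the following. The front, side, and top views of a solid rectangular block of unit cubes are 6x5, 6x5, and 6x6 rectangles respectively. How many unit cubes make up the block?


Orthographic views of a solid rectangular block:
Front view 6 x 5 -> length = 6, height = 5
Side view 6 x 5 -> width = 6, height = 5 (consistent)
Top view 6 x 6 -> confirms length = 6, width = 6
The block is 6 x 6 x 5.
Total unit cubes = 6 * 6 * 5 = 180
180 unit cubes


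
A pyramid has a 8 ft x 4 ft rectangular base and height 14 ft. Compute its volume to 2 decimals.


Shape: rectangular pyramid
Base: 8 ft x 4 ft, Height h = 14 ft
Formula: V = (1/3) * base_area * h
base_area = 8 * 4 = 32
base_area * h = 32 * 14 = 448
V = 448 / 3
V = 149.33
149.33 ft^3


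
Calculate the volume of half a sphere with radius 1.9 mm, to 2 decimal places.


Shape: hemisphere (half of a sphere)
Radius r = 1.9 mm
Formula: V = (1/2) * (4/3) * pi * r^3 = (2/3) * pi * r^3
r^3 = 6.859
(2/3) * 6.859 = 4.572667
V = 4.572667 * pi
V = 14.37
14.37 mm^3


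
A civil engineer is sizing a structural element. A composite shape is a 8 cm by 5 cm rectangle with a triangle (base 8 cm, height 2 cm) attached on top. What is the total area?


Composite shape: rectangle + triangle
Rectangle area = 8 * 5 = 40
Triangle area = 0.5 * 8 * 2 = 8
Total = 40 + 8
Total = 48
48 cm^2


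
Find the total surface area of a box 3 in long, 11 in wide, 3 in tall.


Shape: rectangular prism
l = 3 in, w = 11 in, h = 3 in
Formula: SA = 2(lw + lh + wh)
lw = 33, lh = 9, wh = 33
lw + lh + wh = 75
SA = 2 * 75
SA = 150
150 in^2


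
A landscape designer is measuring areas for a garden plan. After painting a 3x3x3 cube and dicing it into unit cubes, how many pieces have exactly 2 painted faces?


Large cube: 3 x 3 x 3, cut into unit cubes.
n = 3, so n - 2 = 1
Cubes with 2 painted faces lie along the edges, excluding corners.
A cube has 12 edges; each contributes (n - 2) = 1 such cubes.
Count = 12 * 1 = 12
12 unit cubes


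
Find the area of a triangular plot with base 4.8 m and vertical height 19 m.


Shape: triangle
Base b = 4.8 m, Height h = 19 m
Formula: A = (1/2) * b * h
A = 0.5 * 4.8 * 19
A = 0.5 * 91.2
A = 45.6
45.6 m^2


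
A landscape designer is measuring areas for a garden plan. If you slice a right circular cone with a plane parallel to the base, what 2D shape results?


Solid: right circular cone
Cutting plane: parallel to the base
Visualize the intersection of the plane with the solid's surface.
The boundary of the cut region is a circle.
circle


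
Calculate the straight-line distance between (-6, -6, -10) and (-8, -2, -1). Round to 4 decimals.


3D distance between two points
P1 = (-6, -6, -10), P2 = (-8, -2, -1)
Formula: d = sqrt((x2-x1)^2 + (y2-y1)^2 + (z2-z1)^2)
dx = -8 - -6 = -2
dy = -2 - -6 = 4
dz = -1 - -10 = 9
dx^2 + dy^2 + dz^2 = 4 + 16 + 81 = 101
d = sqrt(101)
d = 10.0499
10.0499 units


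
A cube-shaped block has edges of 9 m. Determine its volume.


Shape: cube
Side s = 9 m
Formula: V = s^3
V = 9 * 9 * 9
V = 81 * 9
V = 729
729 m^3


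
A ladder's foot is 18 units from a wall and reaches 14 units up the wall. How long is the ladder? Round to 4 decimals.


Shape: right triangle
Legs a = 18 units, b = 14 units
Formula: c = sqrt(a^2 + b^2)
a^2 = 324, b^2 = 196
a^2 + b^2 = 520
c = sqrt(520)
c = 22.8035
22.8035 units


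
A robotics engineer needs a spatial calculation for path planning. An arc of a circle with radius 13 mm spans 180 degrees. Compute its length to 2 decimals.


Shape: circular arc
Radius r = 13 mm, Angle = 180 degrees
Formula: L = (angle/360) * 2 * pi * r
2 * pi * r = 26 * pi
L = (180/360) * 26 * pi
L = 13 * pi
L = 40.84
40.84 mm


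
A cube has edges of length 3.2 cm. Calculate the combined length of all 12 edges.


Shape: cube
Side s = 3.2 cm
A cube has 12 edges, all equal.
Formula: total edge length = 12 * s
Total = 12 * 3.2
Total = 38.4
38.4 cm


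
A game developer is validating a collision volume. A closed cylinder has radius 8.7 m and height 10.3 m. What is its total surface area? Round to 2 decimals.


Shape: closed cylinder
Radius r = 8.7 m, Height h = 10.3 m
Formula: SA = 2*pi*r^2 + 2*pi*r*h = 2*pi*r*(r + h)
r + h = 19
2 * r * (r + h) = 2 * 8.7 * 19 = 330.6
SA = 330.6 * pi
SA = 1038.61
1038.61 m^2


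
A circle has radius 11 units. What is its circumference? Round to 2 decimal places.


Shape: circle
Radius r = 11 units
Formula: C = 2 * pi * r
C = 2 * pi * 11
C = 22 * pi
C = 69.12
69.12 units


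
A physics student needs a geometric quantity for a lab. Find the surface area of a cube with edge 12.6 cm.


Shape: cube
Side s = 12.6 cm
A cube has 6 square faces.
Formula: SA = 6 * s^2
s^2 = 158.76
SA = 6 * 158.76
SA = 952.56
952.56 cm^2


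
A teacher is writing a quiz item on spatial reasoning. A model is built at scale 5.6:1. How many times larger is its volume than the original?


Linear scale factor k = 5.6
Rule: under a linear scaling by k, volumes scale by k^3.
k^3 = 5.6 * 5.6 * 5.6
k^3 = 31.36 * 5.6
k^3 = 175.616
Volume scales by a factor of 175.616.
175.616 (dimensionless)


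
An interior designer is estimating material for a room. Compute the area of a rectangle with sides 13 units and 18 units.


Shape: rectangle
Length l = 13 units, Width w = 18 units
Formula: A = l * w
A = 13 * 18
A = 234
234 units^2


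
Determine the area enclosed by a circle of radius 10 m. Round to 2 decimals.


Shape: circle
Radius r = 10 m
Formula: A = pi * r^2
r^2 = 10^2 = 100
A = pi * 100
A = 314.16
314.16 m^2


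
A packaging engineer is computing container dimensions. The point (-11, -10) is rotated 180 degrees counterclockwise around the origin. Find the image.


Transformation: rotation about the origin
Original point: (-11, -10)
Rule for 180 deg: (x, y) -> (-x, -y)
Apply: (-11, -10) -> (11, 10)
(11, 10)


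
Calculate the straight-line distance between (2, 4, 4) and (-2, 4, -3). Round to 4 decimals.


3D distance between two points
P1 = (2, 4, 4), P2 = (-2, 4, -3)
Formula: d = sqrt((x2-x1)^2 + (y2-y1)^2 + (z2-z1)^2)
dx = -2 - 2 = -4
dy = 4 - 4 = 0
dz = -3 - 4 = -7
dx^2 + dy^2 + dz^2 = 16 + 0 + 49 = 65
d = sqrt(65)
d = 8.0623
8.0623 units


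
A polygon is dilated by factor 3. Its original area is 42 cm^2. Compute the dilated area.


Linear scale factor k = 3
Original area = 42 cm^2
Rule: under a linear scaling by k, areas scale by k^2.
k^2 = 3^2 = 9
New area = 42 * 9
New area = 378
378 cm^2


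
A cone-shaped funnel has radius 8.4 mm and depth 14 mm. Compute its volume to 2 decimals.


Shape: cone
Radius r = 8.4 mm, Height h = 14 mm
Formula: V = (1/3) * pi * r^2 * h
r^2 = 70.56
pi * r^2 * h = pi * 70.56 * 14 = 987.84 * pi
V = 987.84 * pi / 3
V = 1034.46
1034.46 mm^3


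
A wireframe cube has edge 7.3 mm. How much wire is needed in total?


Shape: cube
Side s = 7.3 mm
A cube has 12 edges, all equal.
Formula: total edge length = 12 * s
Total = 12 * 7.3
Total = 87.6
87.6 mm


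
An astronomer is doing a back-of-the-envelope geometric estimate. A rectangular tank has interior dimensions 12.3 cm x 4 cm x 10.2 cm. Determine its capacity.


Shape: rectangular prism
l = 12.3 cm, w = 4 cm, h = 10.2 cm
Formula: V = l * w * h
V = 12.3 * 4 * 10.2
V = 49.2 * 10.2
V = 501.84
501.84 cm^3


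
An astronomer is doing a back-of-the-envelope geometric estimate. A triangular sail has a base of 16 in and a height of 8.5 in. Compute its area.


Shape: triangle
Base b = 16 in, Height h = 8.5 in
Formula: A = (1/2) * b * h
A = 0.5 * 16 * 8.5
A = 0.5 * 136
A = 68
68 in^2


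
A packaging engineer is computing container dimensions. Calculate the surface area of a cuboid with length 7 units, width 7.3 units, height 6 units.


Shape: rectangular prism
l = 7 units, w = 7.3 units, h = 6 units
Formula: SA = 2(lw + lh + wh)
lw = 51.1, lh = 42, wh = 43.8
lw + lh + wh = 136.9
SA = 2 * 136.9
SA = 273.8
273.8 units^2


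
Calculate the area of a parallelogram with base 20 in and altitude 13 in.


Shape: parallelogram
Base b = 20 in, Height h = 13 in
Formula: A = b * h
A = 20 * 13
A = 260
260 in^2


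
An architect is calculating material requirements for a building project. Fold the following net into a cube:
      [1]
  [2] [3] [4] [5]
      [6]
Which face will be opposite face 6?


Net: cross layout. Take square 3 as the base (bottom).
Fold the four squares in the horizontal row up around 3: 2 -> left, 4 -> right, 5 wraps to the top.
Fold 1 and 6 up from 3: 1 -> back, 6 -> front.
Opposite pairs are therefore: (1, 6), (2, 4), (3, 5).
Face 6 is opposite face 1.
face 1


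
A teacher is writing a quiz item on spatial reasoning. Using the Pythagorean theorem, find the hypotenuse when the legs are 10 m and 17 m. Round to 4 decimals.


Shape: right triangle
Legs a = 10 m, b = 17 m
Formula: c = sqrt(a^2 + b^2)
a^2 = 100, b^2 = 289
a^2 + b^2 = 389
c = sqrt(389)
c = 19.7231
19.7231 m


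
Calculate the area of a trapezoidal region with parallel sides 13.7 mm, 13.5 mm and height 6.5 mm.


Shape: trapezoid
Parallel sides a = 13.7 mm, b = 13.5 mm; Height h = 6.5 mm
Formula: A = (a + b) * h / 2
a + b = 13.7 + 13.5 = 27.2
A = 27.2 * 6.5 / 2
A = 176.8 / 2
A = 88.4
88.4 mm^2


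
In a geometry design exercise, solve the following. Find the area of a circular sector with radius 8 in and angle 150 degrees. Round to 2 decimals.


Shape: circular sector
Radius r = 8 in, Angle = 150 degrees
Formula: A = (angle/360) * pi * r^2
r^2 = 64
Fraction of circle = 150/360
A = (150/360) * pi * 64
A = 26.666667 * pi
A = 83.78
83.78 in^2


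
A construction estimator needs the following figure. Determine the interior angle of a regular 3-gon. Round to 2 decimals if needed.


Shape: regular triangle (3 sides)
Formula: interior angle = (n - 2) * 180 / n
(n - 2) = 1
(n - 2) * 180 = 180
angle = 180 / 3
angle = 60
60 degrees


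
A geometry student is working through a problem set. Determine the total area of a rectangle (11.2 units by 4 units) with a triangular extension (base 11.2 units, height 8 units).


Composite shape: rectangle + triangle
Rectangle area = 11.2 * 4 = 44.8
Triangle area = 0.5 * 11.2 * 8 = 44.8
Total = 44.8 + 44.8
Total = 89.6
89.6 units^2


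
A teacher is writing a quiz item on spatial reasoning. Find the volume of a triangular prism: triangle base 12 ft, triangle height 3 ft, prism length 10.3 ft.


Shape: triangular prism
Triangle base = 12 ft, triangle height = 3 ft, prism length L = 10.3 ft
Formula: V = (1/2 * b * h_tri) * L
Cross-section area = 0.5 * 12 * 3 = 18
V = 18 * 10.3
V = 185.4
185.4 ft^3


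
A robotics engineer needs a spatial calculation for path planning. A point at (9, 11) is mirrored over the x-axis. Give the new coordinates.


Transformation: reflection
Original point: (9, 11)
Rule for reflection over the x-axis: (x, y) -> (x, -y)
Apply: (9, 11) -> (9, -11)
(9, -11)


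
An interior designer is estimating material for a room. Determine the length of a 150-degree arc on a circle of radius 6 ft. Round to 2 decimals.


Shape: circular arc
Radius r = 6 ft, Angle = 150 degrees
Formula: L = (angle/360) * 2 * pi * r
2 * pi * r = 12 * pi
L = (150/360) * 12 * pi
L = 5 * pi
L = 15.71
15.71 ft


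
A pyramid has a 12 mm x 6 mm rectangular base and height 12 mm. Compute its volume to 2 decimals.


Shape: rectangular pyramid
Base: 12 mm x 6 mm, Height h = 12 mm
Formula: V = (1/3) * base_area * h
base_area = 12 * 6 = 72
base_area * h = 72 * 12 = 864
V = 864 / 3
V = 288
288 mm^3


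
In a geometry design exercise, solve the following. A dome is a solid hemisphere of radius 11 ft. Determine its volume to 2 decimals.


Shape: hemisphere (half of a sphere)
Radius r = 11 ft
Formula: V = (1/2) * (4/3) * pi * r^3 = (2/3) * pi * r^3
r^3 = 1331
(2/3) * 1331 = 887.333333
V = 887.333333 * pi
V = 2787.64
2787.64 ft^3


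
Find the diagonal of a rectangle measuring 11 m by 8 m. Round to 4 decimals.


Shape: rectangle (diagonal via Pythagoras)
Sides: 11 m and 8 m
Formula: d = sqrt(l^2 + w^2)
l^2 = 121, w^2 = 64
l^2 + w^2 = 185
d = sqrt(185)
d = 13.6015
13.6015 m


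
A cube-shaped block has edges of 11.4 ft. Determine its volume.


Shape: cube
Side s = 11.4 ft
Formula: V = s^3
V = 11.4 * 11.4 * 11.4
V = 129.96 * 11.4
V = 1481.544
1481.544 ft^3


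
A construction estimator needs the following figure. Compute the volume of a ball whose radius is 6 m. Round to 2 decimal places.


Shape: sphere
Radius r = 6 m
Formula: V = (4/3) * pi * r^3
r^3 = 216
(4/3) * 216 = 288
V = 288 * pi
V = 904.78
904.78 m^3


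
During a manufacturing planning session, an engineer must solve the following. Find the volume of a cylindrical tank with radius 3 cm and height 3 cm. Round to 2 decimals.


Shape: cylinder
Radius r = 3 cm, Height h = 3 cm
Formula: V = pi * r^2 * h
r^2 = 9
V = pi * 9 * 3
V = 27 * pi
V = 84.82
84.82 cm^3


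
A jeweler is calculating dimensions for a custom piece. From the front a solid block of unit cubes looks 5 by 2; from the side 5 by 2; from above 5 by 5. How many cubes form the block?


Orthographic views of a solid rectangular block:
Front view 5 x 2 -> length = 5, height = 2
Side view 5 x 2 -> width = 5, height = 2 (consistent)
Top view 5 x 5 -> confirms length = 5, width = 5
The block is 5 x 5 x 2.
Total unit cubes = 5 * 5 * 2 = 50
50 unit cubes


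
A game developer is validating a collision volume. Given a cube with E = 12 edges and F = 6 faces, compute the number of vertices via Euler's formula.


Polyhedron: cube
Euler's formula for convex polyhedra: V - E + F = 2
Given: E = 12 edges and F = 6 faces
Solve for V:
V = 2 + E - F = 2 + 12 - 6 = 8
8 vertices


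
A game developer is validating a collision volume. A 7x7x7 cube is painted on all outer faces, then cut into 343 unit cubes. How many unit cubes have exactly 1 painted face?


Large cube: 7 x 7 x 7, cut into unit cubes.
n = 7, so n - 2 = 5
Cubes with 1 painted face lie in the interior of each face.
A cube has 6 faces; each contributes (n - 2)^2 = 25 such cubes.
Count = 6 * 25 = 150
150 unit cubes


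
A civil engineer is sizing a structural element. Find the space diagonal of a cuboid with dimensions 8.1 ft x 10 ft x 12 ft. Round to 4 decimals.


Shape: rectangular box (space diagonal)
l = 8.1 ft, w = 10 ft, h = 12 ft
Visualize: the diagonal of the base, then a right triangle with that diagonal and the height.
Formula: d = sqrt(l^2 + w^2 + h^2)
l^2 + w^2 + h^2 = 65.61 + 100 + 144 = 309.61
d = sqrt(309.61)
d = 17.5957
17.5957 ft


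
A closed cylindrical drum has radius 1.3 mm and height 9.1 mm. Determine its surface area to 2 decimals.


Shape: closed cylinder
Radius r = 1.3 mm, Height h = 9.1 mm
Formula: SA = 2*pi*r^2 + 2*pi*r*h = 2*pi*r*(r + h)
r + h = 10.4
2 * r * (r + h) = 2 * 1.3 * 10.4 = 27.04
SA = 27.04 * pi
SA = 84.95
84.95 mm^2


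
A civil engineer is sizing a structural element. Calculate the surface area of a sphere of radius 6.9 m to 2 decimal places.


Shape: sphere
Radius r = 6.9 m
Formula: SA = 4 * pi * r^2
r^2 = 47.61
SA = 4 * pi * 47.61
SA = 190.44 * pi
SA = 598.28
598.28 m^2


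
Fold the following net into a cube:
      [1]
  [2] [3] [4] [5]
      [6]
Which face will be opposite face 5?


Net: cross layout. Take square 3 as the base (bottom).
Fold the four squares in the horizontal row up around 3: 2 -> left, 4 -> right, 5 wraps to the top.
Fold 1 and 6 up from 3: 1 -> back, 6 -> front.
Opposite pairs are therefore: (1, 6), (2, 4), (3, 5).
Face 5 is opposite face 3.
face 3


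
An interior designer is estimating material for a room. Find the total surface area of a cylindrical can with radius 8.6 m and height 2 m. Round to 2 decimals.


Shape: closed cylinder
Radius r = 8.6 m, Height h = 2 m
Formula: SA = 2*pi*r^2 + 2*pi*r*h = 2*pi*r*(r + h)
r + h = 10.6
2 * r * (r + h) = 2 * 8.6 * 10.6 = 182.32
SA = 182.32 * pi
SA = 572.78
572.78 m^2


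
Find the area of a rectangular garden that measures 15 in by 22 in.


Shape: rectangle
Length l = 15 in, Width w = 22 in
Formula: A = l * w
A = 15 * 22
A = 330
330 in^2


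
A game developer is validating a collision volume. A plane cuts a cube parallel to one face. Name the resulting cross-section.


Solid: cube
Cutting plane: parallel to one face
Visualize the intersection of the plane with the solid's surface.
The boundary of the cut region is a square.
square


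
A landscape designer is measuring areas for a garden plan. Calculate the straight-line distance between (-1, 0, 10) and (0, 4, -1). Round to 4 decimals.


3D distance between two points
P1 = (-1, 0, 10), P2 = (0, 4, -1)
Formula: d = sqrt((x2-x1)^2 + (y2-y1)^2 + (z2-z1)^2)
dx = 0 - -1 = 1
dy = 4 - 0 = 4
dz = -1 - 10 = -11
dx^2 + dy^2 + dz^2 = 1 + 16 + 121 = 138
d = sqrt(138)
d = 11.7473
11.7473 units


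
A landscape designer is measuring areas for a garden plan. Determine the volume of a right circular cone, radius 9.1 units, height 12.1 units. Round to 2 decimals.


Shape: cone
Radius r = 9.1 units, Height h = 12.1 units
Formula: V = (1/3) * pi * r^2 * h
r^2 = 82.81
pi * r^2 * h = pi * 82.81 * 12.1 = 1002.001 * pi
V = 1002.001 * pi / 3
V = 1049.29
1049.29 units^3


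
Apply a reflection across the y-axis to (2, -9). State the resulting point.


Transformation: reflection
Original point: (2, -9)
Rule for reflection over the y-axis: (x, y) -> (-x, y)
Apply: (2, -9) -> (-2, -9)
(-2, -9)


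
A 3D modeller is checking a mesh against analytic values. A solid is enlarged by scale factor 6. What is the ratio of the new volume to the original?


Linear scale factor k = 6
Rule: under a linear scaling by k, volumes scale by k^3.
k^3 = 6 * 6 * 6
k^3 = 36 * 6
k^3 = 216
Volume scales by a factor of 216.
216 (dimensionless)


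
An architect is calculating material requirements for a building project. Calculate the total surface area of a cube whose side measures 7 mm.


Shape: cube
Side s = 7 mm
A cube has 6 square faces.
Formula: SA = 6 * s^2
s^2 = 49
SA = 6 * 49
SA = 294
294 mm^2


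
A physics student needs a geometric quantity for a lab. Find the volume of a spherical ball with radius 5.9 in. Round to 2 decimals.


Shape: sphere
Radius r = 5.9 in
Formula: V = (4/3) * pi * r^3
r^3 = 205.379
(4/3) * 205.379 = 273.838667
V = 273.838667 * pi
V = 860.29
860.29 in^3


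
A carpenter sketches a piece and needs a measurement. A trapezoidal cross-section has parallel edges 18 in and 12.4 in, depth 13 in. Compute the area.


Shape: trapezoid
Parallel sides a = 18 in, b = 12.4 in; Height h = 13 in
Formula: A = (a + b) * h / 2
a + b = 18 + 12.4 = 30.4
A = 30.4 * 13 / 2
A = 395.2 / 2
A = 197.6
197.6 in^2


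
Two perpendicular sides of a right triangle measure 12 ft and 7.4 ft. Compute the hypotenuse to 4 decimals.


Shape: right triangle
Legs a = 12 ft, b = 7.4 ft
Formula: c = sqrt(a^2 + b^2)
a^2 = 144, b^2 = 54.76
a^2 + b^2 = 198.76
c = sqrt(198.76)
c = 14.0982
14.0982 ft


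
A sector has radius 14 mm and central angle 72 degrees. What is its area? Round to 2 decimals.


Shape: circular sector
Radius r = 14 mm, Angle = 72 degrees
Formula: A = (angle/360) * pi * r^2
r^2 = 196
Fraction of circle = 72/360
A = (72/360) * pi * 196
A = 39.2 * pi
A = 123.15
123.15 mm^2


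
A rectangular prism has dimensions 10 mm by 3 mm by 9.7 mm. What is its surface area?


Shape: rectangular prism
l = 10 mm, w = 3 mm, h = 9.7 mm
Formula: SA = 2(lw + lh + wh)
lw = 30, lh = 97, wh = 29.1
lw + lh + wh = 156.1
SA = 2 * 156.1
SA = 312.2
312.2 mm^2


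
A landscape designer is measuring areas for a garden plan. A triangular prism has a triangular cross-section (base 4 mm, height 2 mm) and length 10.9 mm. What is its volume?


Shape: triangular prism
Triangle base = 4 mm, triangle height = 2 mm, prism length L = 10.9 mm
Formula: V = (1/2 * b * h_tri) * L
Cross-section area = 0.5 * 4 * 2 = 4
V = 4 * 10.9
V = 43.6
43.6 mm^3


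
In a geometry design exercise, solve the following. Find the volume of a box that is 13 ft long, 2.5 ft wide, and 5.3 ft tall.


Shape: rectangular prism
l = 13 ft, w = 2.5 ft, h = 5.3 ft
Formula: V = l * w * h
V = 13 * 2.5 * 5.3
V = 32.5 * 5.3
V = 172.25
172.25 ft^3


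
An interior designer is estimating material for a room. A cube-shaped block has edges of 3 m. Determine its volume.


Shape: cube
Side s = 3 m
Formula: V = s^3
V = 3 * 3 * 3
V = 9 * 3
V = 27
27 m^3


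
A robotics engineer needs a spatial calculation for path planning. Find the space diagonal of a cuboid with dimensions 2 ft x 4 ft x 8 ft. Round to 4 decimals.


Shape: rectangular box (space diagonal)
l = 2 ft, w = 4 ft, h = 8 ft
Visualize: the diagonal of the base, then a right triangle with that diagonal and the height.
Formula: d = sqrt(l^2 + w^2 + h^2)
l^2 + w^2 + h^2 = 4 + 16 + 64 = 84
d = sqrt(84)
d = 9.1652
9.1652 ft


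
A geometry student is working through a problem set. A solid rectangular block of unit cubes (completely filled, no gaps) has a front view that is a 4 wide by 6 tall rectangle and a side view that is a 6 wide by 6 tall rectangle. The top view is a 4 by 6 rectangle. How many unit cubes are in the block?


Orthographic views of a solid rectangular block:
Front view 4 x 6 -> length = 4, height = 6
Side view 6 x 6 -> width = 6, height = 6 (consistent)
Top view 4 x 6 -> confirms length = 4, width = 6
The block is 4 x 6 x 6.
Total unit cubes = 4 * 6 * 6 = 144
144 unit cubes


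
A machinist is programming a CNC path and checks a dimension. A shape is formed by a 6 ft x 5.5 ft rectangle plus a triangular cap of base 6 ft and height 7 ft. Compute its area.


Composite shape: rectangle + triangle
Rectangle area = 6 * 5.5 = 33
Triangle area = 0.5 * 6 * 7 = 21
Total = 33 + 21
Total = 54
54 ft^2


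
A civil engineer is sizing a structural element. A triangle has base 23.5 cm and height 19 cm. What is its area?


Shape: triangle
Base b = 23.5 cm, Height h = 19 cm
Formula: A = (1/2) * b * h
A = 0.5 * 23.5 * 19
A = 0.5 * 446.5
A = 223.25
223.25 cm^2


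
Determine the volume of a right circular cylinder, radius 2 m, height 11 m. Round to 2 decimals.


Shape: cylinder
Radius r = 2 m, Height h = 11 m
Formula: V = pi * r^2 * h
r^2 = 4
V = pi * 4 * 11
V = 44 * pi
V = 138.23
138.23 m^3


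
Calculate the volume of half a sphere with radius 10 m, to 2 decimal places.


Shape: hemisphere (half of a sphere)
Radius r = 10 m
Formula: V = (1/2) * (4/3) * pi * r^3 = (2/3) * pi * r^3
r^3 = 1000
(2/3) * 1000 = 666.666667
V = 666.666667 * pi
V = 2094.4
2094.4 m^3


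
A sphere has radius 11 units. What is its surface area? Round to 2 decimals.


Shape: sphere
Radius r = 11 units
Formula: SA = 4 * pi * r^2
r^2 = 121
SA = 4 * pi * 121
SA = 484 * pi
SA = 1520.53
1520.53 units^2


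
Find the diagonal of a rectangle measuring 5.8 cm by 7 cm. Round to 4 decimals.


Shape: rectangle (diagonal via Pythagoras)
Sides: 5.8 cm and 7 cm
Formula: d = sqrt(l^2 + w^2)
l^2 = 33.64, w^2 = 49
l^2 + w^2 = 82.64
d = sqrt(82.64)
d = 9.0907
9.0907 cm


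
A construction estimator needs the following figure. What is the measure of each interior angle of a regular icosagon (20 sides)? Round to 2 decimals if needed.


Shape: regular icosagon (20 sides)
Formula: interior angle = (n - 2) * 180 / n
(n - 2) = 18
(n - 2) * 180 = 3240
angle = 3240 / 20
angle = 162
162 degrees


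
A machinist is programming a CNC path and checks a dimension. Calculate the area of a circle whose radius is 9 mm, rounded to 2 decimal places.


Shape: circle
Radius r = 9 mm
Formula: A = pi * r^2
r^2 = 9^2 = 81
A = pi * 81
A = 254.47
254.47 mm^2


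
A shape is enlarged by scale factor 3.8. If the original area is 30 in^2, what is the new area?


Linear scale factor k = 3.8
Original area = 30 in^2
Rule: under a linear scaling by k, areas scale by k^2.
k^2 = 3.8^2 = 14.44
New area = 30 * 14.44
New area = 433.2
433.2 in^2


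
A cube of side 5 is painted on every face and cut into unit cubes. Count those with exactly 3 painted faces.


Large cube: 5 x 5 x 5, cut into unit cubes.
Cubes with 3 painted faces are at the corners. A cube always has 8 corners.
Count = 8
8 unit cubes


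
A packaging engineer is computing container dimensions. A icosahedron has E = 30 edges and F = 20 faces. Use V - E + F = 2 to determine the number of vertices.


Polyhedron: icosahedron
Euler's formula for convex polyhedra: V - E + F = 2
Given: E = 30 edges and F = 20 faces
Solve for V:
V = 2 + E - F = 2 + 30 - 20 = 12
12 vertices


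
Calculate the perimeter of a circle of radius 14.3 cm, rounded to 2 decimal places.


Shape: circle
Radius r = 14.3 cm
Formula: C = 2 * pi * r
C = 2 * pi * 14.3
C = 28.6 * pi
C = 89.85
89.85 cm


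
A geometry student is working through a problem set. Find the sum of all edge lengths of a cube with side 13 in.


Shape: cube
Side s = 13 in
A cube has 12 edges, all equal.
Formula: total edge length = 12 * s
Total = 12 * 13
Total = 156
156 in


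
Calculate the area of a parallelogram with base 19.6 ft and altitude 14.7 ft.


Shape: parallelogram
Base b = 19.6 ft, Height h = 14.7 ft
Formula: A = b * h
A = 19.6 * 14.7
A = 288.12
288.12 ft^2


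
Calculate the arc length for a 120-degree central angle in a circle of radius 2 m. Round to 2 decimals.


Shape: circular arc
Radius r = 2 m, Angle = 120 degrees
Formula: L = (angle/360) * 2 * pi * r
2 * pi * r = 4 * pi
L = (120/360) * 4 * pi
L = 1.333333 * pi
L = 4.19
4.19 m


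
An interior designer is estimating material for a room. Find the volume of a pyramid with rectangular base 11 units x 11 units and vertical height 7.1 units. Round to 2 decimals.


Shape: rectangular pyramid
Base: 11 units x 11 units, Height h = 7.1 units
Formula: V = (1/3) * base_area * h
base_area = 11 * 11 = 121
base_area * h = 121 * 7.1 = 859.1
V = 859.1 / 3
V = 286.37
286.37 units^3


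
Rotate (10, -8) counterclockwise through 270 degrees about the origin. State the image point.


Transformation: rotation about the origin
Original point: (10, -8)
Rule for 270 deg counterclockwise: (x, y) -> (y, -x)
Apply: (10, -8) -> (-8, -10)
(-8, -10)


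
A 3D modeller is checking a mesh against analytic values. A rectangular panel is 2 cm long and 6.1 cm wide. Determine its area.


Shape: rectangle
Length l = 2 cm, Width w = 6.1 cm
Formula: A = l * w
A = 2 * 6.1
A = 12.2
12.2 cm^2


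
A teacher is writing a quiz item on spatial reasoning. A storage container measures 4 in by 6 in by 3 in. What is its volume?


Shape: rectangular prism
l = 4 in, w = 6 in, h = 3 in
Formula: V = l * w * h
V = 4 * 6 * 3
V = 24 * 3
V = 72
72 in^3


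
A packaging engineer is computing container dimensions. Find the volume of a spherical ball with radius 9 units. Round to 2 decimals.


Shape: sphere
Radius r = 9 units
Formula: V = (4/3) * pi * r^3
r^3 = 729
(4/3) * 729 = 972
V = 972 * pi
V = 3053.63
3053.63 units^3


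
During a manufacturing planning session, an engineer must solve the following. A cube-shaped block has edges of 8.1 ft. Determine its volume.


Shape: cube
Side s = 8.1 ft
Formula: V = s^3
V = 8.1 * 8.1 * 8.1
V = 65.61 * 8.1
V = 531.441
531.441 ft^3


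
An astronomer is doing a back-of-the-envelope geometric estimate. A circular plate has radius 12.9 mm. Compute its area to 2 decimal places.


Shape: circle
Radius r = 12.9 mm
Formula: A = pi * r^2
r^2 = 12.9^2 = 166.41
A = pi * 166.41
A = 522.79
522.79 mm^2


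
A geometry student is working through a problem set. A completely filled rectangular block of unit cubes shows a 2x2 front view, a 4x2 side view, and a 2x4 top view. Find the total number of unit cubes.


Orthographic views of a solid rectangular block:
Front view 2 x 2 -> length = 2, height = 2
Side view 4 x 2 -> width = 4, height = 2 (consistent)
Top view 2 x 4 -> confirms length = 2, width = 4
The block is 2 x 4 x 2.
Total unit cubes = 2 * 4 * 2 = 16
16 unit cubes


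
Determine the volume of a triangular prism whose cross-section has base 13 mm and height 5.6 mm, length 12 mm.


Shape: triangular prism
Triangle base = 13 mm, triangle height = 5.6 mm, prism length L = 12 mm
Formula: V = (1/2 * b * h_tri) * L
Cross-section area = 0.5 * 13 * 5.6 = 36.4
V = 36.4 * 12
V = 436.8
436.8 mm^3


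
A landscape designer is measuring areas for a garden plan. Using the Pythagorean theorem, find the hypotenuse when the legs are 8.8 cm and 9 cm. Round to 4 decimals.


Shape: right triangle
Legs a = 8.8 cm, b = 9 cm
Formula: c = sqrt(a^2 + b^2)
a^2 = 77.44, b^2 = 81
a^2 + b^2 = 158.44
c = sqrt(158.44)
c = 12.5873
12.5873 cm


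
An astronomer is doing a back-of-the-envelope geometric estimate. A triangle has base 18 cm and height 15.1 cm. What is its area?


Shape: triangle
Base b = 18 cm, Height h = 15.1 cm
Formula: A = (1/2) * b * h
A = 0.5 * 18 * 15.1
A = 0.5 * 271.8
A = 135.9
135.9 cm^2


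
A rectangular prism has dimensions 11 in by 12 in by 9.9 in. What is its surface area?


Shape: rectangular prism
l = 11 in, w = 12 in, h = 9.9 in
Formula: SA = 2(lw + lh + wh)
lw = 132, lh = 108.9, wh = 118.8
lw + lh + wh = 359.7
SA = 2 * 359.7
SA = 719.4
719.4 in^2


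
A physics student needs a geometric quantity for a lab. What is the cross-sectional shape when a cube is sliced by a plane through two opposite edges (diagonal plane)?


Solid: cube
Cutting plane: through two opposite edges (diagonal plane)
Visualize the intersection of the plane with the solid's surface.
The boundary of the cut region is a rectangle.
rectangle


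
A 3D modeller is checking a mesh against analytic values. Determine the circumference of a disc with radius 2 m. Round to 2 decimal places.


Shape: circle
Radius r = 2 m
Formula: C = 2 * pi * r
C = 2 * pi * 2
C = 4 * pi
C = 12.57
12.57 m


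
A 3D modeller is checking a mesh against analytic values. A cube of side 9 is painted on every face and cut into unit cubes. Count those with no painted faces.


Large cube: 9 x 9 x 9, cut into unit cubes.
n = 9, so n - 2 = 7
Unpainted cubes form the interior (n - 2)^3 block.
(n - 2)^3 = 7^3 = 343
343 unit cubes


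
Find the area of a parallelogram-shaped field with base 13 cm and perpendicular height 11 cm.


Shape: parallelogram
Base b = 13 cm, Height h = 11 cm
Formula: A = b * h
A = 13 * 11
A = 143
143 cm^2


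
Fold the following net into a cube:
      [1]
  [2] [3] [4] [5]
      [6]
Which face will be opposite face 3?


Net: cross layout. Take square 3 as the base (bottom).
Fold the four squares in the horizontal row up around 3: 2 -> left, 4 -> right, 5 wraps to the top.
Fold 1 and 6 up from 3: 1 -> back, 6 -> front.
Opposite pairs are therefore: (1, 6), (2, 4), (3, 5).
Face 3 is opposite face 5.
face 5


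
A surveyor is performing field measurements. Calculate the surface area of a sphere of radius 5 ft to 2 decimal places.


Shape: sphere
Radius r = 5 ft
Formula: SA = 4 * pi * r^2
r^2 = 25
SA = 4 * pi * 25
SA = 100 * pi
SA = 314.16
314.16 ft^2


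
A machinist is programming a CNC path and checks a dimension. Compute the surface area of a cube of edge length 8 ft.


Shape: cube
Side s = 8 ft
A cube has 6 square faces.
Formula: SA = 6 * s^2
s^2 = 64
SA = 6 * 64
SA = 384
384 ft^2


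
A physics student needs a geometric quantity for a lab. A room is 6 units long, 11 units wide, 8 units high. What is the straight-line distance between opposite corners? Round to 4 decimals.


Shape: rectangular box (space diagonal)
l = 6 units, w = 11 units, h = 8 units
Visualize: the diagonal of the base, then a right triangle with that diagonal and the height.
Formula: d = sqrt(l^2 + w^2 + h^2)
l^2 + w^2 + h^2 = 36 + 121 + 64 = 221
d = sqrt(221)
d = 14.8661
14.8661 units


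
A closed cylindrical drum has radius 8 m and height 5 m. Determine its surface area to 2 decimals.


Shape: closed cylinder
Radius r = 8 m, Height h = 5 m
Formula: SA = 2*pi*r^2 + 2*pi*r*h = 2*pi*r*(r + h)
r + h = 13
2 * r * (r + h) = 2 * 8 * 13 = 208
SA = 208 * pi
SA = 653.45
653.45 m^2


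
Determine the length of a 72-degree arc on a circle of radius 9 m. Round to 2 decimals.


Shape: circular arc
Radius r = 9 m, Angle = 72 degrees
Formula: L = (angle/360) * 2 * pi * r
2 * pi * r = 18 * pi
L = (72/360) * 18 * pi
L = 3.6 * pi
L = 11.31
11.31 m


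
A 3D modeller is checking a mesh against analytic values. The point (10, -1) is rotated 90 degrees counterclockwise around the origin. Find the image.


Transformation: rotation about the origin
Original point: (10, -1)
Rule for 90 deg counterclockwise: (x, y) -> (-y, x)
Apply: (10, -1) -> (1, 10)
(1, 10)


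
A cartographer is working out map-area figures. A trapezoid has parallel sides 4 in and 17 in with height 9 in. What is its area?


Shape: trapezoid
Parallel sides a = 4 in, b = 17 in; Height h = 9 in
Formula: A = (a + b) * h / 2
a + b = 4 + 17 = 21
A = 21 * 9 / 2
A = 189 / 2
A = 94.5
94.5 in^2


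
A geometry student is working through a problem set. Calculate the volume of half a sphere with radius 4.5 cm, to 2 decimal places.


Shape: hemisphere (half of a sphere)
Radius r = 4.5 cm
Formula: V = (1/2) * (4/3) * pi * r^3 = (2/3) * pi * r^3
r^3 = 91.125
(2/3) * 91.125 = 60.75
V = 60.75 * pi
V = 190.85
190.85 cm^3


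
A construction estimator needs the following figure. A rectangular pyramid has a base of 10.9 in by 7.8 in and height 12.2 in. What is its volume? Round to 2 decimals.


Shape: rectangular pyramid
Base: 10.9 in x 7.8 in, Height h = 12.2 in
Formula: V = (1/3) * base_area * h
base_area = 10.9 * 7.8 = 85.02
base_area * h = 85.02 * 12.2 = 1037.244
V = 1037.244 / 3
V = 345.75
345.75 in^3


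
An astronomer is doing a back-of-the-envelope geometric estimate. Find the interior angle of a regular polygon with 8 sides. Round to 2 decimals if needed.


Shape: regular octagon (8 sides)
Formula: interior angle = (n - 2) * 180 / n
(n - 2) = 6
(n - 2) * 180 = 1080
angle = 1080 / 8
angle = 135
135 degrees


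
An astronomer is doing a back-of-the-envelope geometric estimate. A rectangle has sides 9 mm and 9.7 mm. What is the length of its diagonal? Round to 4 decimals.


Shape: rectangle (diagonal via Pythagoras)
Sides: 9 mm and 9.7 mm
Formula: d = sqrt(l^2 + w^2)
l^2 = 81, w^2 = 94.09
l^2 + w^2 = 175.09
d = sqrt(175.09)
d = 13.2322
13.2322 mm


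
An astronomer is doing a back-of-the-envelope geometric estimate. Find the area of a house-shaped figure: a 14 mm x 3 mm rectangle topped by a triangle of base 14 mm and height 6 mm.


Composite shape: rectangle + triangle
Rectangle area = 14 * 3 = 42
Triangle area = 0.5 * 14 * 6 = 42
Total = 42 + 42
Total = 84
84 mm^2


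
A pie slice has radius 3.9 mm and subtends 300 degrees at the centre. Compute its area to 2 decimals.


Shape: circular sector
Radius r = 3.9 mm, Angle = 300 degrees
Formula: A = (angle/360) * pi * r^2
r^2 = 15.21
Fraction of circle = 300/360
A = (300/360) * pi * 15.21
A = 12.675 * pi
A = 39.82
39.82 mm^2


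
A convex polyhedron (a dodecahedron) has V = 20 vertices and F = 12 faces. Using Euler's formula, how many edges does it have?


Polyhedron: dodecahedron
Euler's formula for convex polyhedra: V - E + F = 2
Given: V = 20 vertices and F = 12 faces
Solve for E:
E = V + F - 2 = 20 + 12 - 2 = 30
30 edges


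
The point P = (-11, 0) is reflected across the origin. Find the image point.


Transformation: reflection
Original point: (-11, 0)
Rule for reflection through the origin: (x, y) -> (-x, -y)
Apply: (-11, 0) -> (11, 0)
(11, 0)


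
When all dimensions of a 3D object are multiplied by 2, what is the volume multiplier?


Linear scale factor k = 2
Rule: under a linear scaling by k, volumes scale by k^3.
k^3 = 2 * 2 * 2
k^3 = 4 * 2
k^3 = 8
Volume scales by a factor of 8.
8 (dimensionless)


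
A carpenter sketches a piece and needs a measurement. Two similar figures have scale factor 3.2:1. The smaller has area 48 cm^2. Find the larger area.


Linear scale factor k = 3.2
Original area = 48 cm^2
Rule: under a linear scaling by k, areas scale by k^2.
k^2 = 3.2^2 = 10.24
New area = 48 * 10.24
New area = 491.52
491.52 cm^2


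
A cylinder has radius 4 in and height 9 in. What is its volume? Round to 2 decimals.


Shape: cylinder
Radius r = 4 in, Height h = 9 in
Formula: V = pi * r^2 * h
r^2 = 16
V = pi * 16 * 9
V = 144 * pi
V = 452.39
452.39 in^3
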